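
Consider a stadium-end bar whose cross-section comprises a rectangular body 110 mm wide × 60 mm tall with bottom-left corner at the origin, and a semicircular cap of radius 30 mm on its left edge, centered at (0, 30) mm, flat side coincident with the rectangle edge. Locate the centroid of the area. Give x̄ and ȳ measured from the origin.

rectangular body: A = 110 × 60 = 6600.00, centroid at (55.00, 30.00).
semicircular end: A = ½π·30² = 1413.72, centroid at (-12.73, 30.00).
ΣA = 8013.72 mm²
ΣAx̄ = (6600.00)(55.00) + (1413.72)(-12.73) = 345000.00 mm³
ΣAȳ = (6600.00)(30.00) + (1413.72)(30.00) = 240411.50 mm³
x̄ = 345000.00 / 8013.72 = 43.05 mm
ȳ = 240411.50 / 8013.72 = 30.00 mm

x̄ = 43.05 mm, ȳ = 30.00 mm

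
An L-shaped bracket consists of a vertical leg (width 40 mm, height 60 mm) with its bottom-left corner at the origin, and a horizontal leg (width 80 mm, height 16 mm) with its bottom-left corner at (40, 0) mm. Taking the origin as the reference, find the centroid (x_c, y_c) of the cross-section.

x_c = 40.87 mm, y_c = 22.35 mm

Part | A | x̄ᵢ | ȳᵢ | A·x̄ᵢ | A·ȳᵢ
vertical leg | 2400.00 | 20.00 | 30.00 | 48000.00 | 72000.00
horizontal leg | 1280.00 | 80.00 | 8.00 | 102400.00 | 10240.00
Σ | 3680.00 |  |  | 150400.00 | 82240.00
x_c = 150400.00 / 3680.00 = 40.87 mm
y_c = 82240.00 / 3680.00 = 22.35 mm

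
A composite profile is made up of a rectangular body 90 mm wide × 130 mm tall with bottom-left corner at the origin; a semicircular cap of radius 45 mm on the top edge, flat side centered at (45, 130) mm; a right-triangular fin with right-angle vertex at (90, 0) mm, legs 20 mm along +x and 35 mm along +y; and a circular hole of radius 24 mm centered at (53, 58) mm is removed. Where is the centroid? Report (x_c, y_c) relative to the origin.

x_c = 45.27 mm, y_c = 84.48 mm

rectangular body: A = 90 × 130 = 11700.00, centroid at (45.00, 65.00).
semicircular top: A = ½π·45² = 3180.86, centroid at (45.00, 149.10).
triangular fin: A = ½·20·35 = 350.00, centroid at (96.67, 11.67).
hole: A = −π·24² = -1809.56, centroid at (53.00, 58.00).
ΣA = 13421.31 mm²
ΣAx_c = (11700.00)(45.00) + (3180.86)(45.00) + (350.00)(96.67) + (-1809.56)(53.00) = 607565.61 mm³
ΣAy_c = (11700.00)(65.00) + (3180.86)(149.10) + (350.00)(11.67) + (-1809.56)(58.00) = 1133891.14 mm³
x_c = 607565.61 / 13421.31 = 45.27 mm
y_c = 1133891.14 / 13421.31 = 84.48 mm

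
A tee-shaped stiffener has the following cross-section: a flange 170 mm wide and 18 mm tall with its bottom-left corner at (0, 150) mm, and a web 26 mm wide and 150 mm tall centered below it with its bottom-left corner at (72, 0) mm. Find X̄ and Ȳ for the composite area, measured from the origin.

X̄ = 85.00 mm, Ȳ = 111.93 mm

web: A = 26 × 150 = 3900.00, centroid at (85.00, 75.00).
flange: A = 170 × 18 = 3060.00, centroid at (85.00, 159.00).
ΣA = 6960.00 mm²
ΣAX̄ = (3900.00)(85.00) + (3060.00)(85.00) = 591600.00 mm³
ΣAȲ = (3900.00)(75.00) + (3060.00)(159.00) = 779040.00 mm³
X̄ = 591600.00 / 6960.00 = 85.00 mm
Ȳ = 779040.00 / 6960.00 = 111.93 mm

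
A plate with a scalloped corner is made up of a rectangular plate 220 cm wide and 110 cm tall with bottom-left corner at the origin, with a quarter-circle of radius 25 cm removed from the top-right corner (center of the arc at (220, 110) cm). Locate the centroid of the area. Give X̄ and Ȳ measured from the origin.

Part | A | x̄ᵢ | ȳᵢ | A·x̄ᵢ | A·ȳᵢ
plate | 24200.00 | 110.00 | 55.00 | 2662000.00 | 1331000.00
removed quarter-circle | -490.87 | 209.39 | 99.39 | -102783.91 | -48787.79
Σ | 23709.13 |  |  | 2559216.09 | 1282212.21
X̄ = 2559216.09 / 23709.13 = 107.94 cm
Ȳ = 1282212.21 / 23709.13 = 54.08 cm

X̄ = 107.94 cm, Ȳ = 54.08 cm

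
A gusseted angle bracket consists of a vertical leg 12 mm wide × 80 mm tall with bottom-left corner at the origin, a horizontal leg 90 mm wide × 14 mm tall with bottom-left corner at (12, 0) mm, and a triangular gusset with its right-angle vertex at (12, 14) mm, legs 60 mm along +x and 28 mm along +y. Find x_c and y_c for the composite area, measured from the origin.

vertical leg: A = 12 × 80 = 960.00, centroid at (6.00, 40.00).
horizontal leg: A = 90 × 14 = 1260.00, centroid at (57.00, 7.00).
gusset: A = ½·60·28 = 840.00, centroid at (32.00, 23.33).
ΣA = 3060.00 mm²
ΣAx_c = (960.00)(6.00) + (1260.00)(57.00) + (840.00)(32.00) = 104460.00 mm³
ΣAy_c = (960.00)(40.00) + (1260.00)(7.00) + (840.00)(23.33) = 66820.00 mm³
x_c = 104460.00 / 3060.00 = 34.14 mm
y_c = 66820.00 / 3060.00 = 21.84 mm

x_c = 34.14 mm, y_c = 21.84 mm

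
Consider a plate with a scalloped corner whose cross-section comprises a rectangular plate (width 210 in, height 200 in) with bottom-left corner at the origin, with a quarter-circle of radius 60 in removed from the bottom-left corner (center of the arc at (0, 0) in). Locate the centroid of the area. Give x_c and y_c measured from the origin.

Part | A | x̄ᵢ | ȳᵢ | A·x̄ᵢ | A·ȳᵢ
plate | 42000.00 | 105.00 | 100.00 | 4410000.00 | 4200000.00
removed quarter-circle | -2827.43 | 25.46 | 25.46 | -72000.00 | -72000.00
Σ | 39172.57 |  |  | 4338000.00 | 4128000.00
x_c = 4338000.00 / 39172.57 = 110.74 in
y_c = 4128000.00 / 39172.57 = 105.38 in

x_c = 110.74 in, y_c = 105.38 in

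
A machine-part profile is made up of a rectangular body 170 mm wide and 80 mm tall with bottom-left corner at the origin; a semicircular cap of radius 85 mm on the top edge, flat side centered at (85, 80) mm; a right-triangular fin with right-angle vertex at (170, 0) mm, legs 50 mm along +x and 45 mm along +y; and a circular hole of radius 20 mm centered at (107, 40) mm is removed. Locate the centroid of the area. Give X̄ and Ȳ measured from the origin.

Part | A | x̄ᵢ | ȳᵢ | A·x̄ᵢ | A·ȳᵢ
rectangular body | 13600.00 | 85.00 | 40.00 | 1156000.00 | 544000.00
semicircular top | 11349.00 | 85.00 | 116.08 | 964665.29 | 1317336.94
triangular fin | 1125.00 | 186.67 | 15.00 | 210000.00 | 16875.00
hole | -1256.64 | 107.00 | 40.00 | -134460.17 | -50265.48
Σ | 24817.37 |  |  | 2196205.13 | 1827946.46
X̄ = 2196205.13 / 24817.37 = 88.49 mm
Ȳ = 1827946.46 / 24817.37 = 73.66 mm

X̄ = 88.49 mm, Ȳ = 73.66 mm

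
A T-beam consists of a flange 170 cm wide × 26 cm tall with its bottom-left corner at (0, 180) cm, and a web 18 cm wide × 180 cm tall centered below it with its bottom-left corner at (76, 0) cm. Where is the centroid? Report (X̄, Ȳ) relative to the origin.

Part | A | x̄ᵢ | ȳᵢ | A·x̄ᵢ | A·ȳᵢ
web | 3240.00 | 85.00 | 90.00 | 275400.00 | 291600.00
flange | 4420.00 | 85.00 | 193.00 | 375700.00 | 853060.00
Σ | 7660.00 |  |  | 651100.00 | 1144660.00
X̄ = 651100.00 / 7660.00 = 85.00 cm
Ȳ = 1144660.00 / 7660.00 = 149.43 cm

X̄ = 85.00 cm, Ȳ = 149.43 cm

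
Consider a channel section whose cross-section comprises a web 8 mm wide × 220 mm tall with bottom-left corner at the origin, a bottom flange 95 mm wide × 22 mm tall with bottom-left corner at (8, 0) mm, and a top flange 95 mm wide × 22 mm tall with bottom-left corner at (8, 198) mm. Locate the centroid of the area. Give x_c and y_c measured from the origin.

web: A = 8 × 220 = 1760.00, centroid at (4.00, 110.00).
bottom flange: A = 95 × 22 = 2090.00, centroid at (55.50, 11.00).
top flange: A = 95 × 22 = 2090.00, centroid at (55.50, 209.00).
ΣA = 5940.00 mm²
ΣAx_c = (1760.00)(4.00) + (2090.00)(55.50) + (2090.00)(55.50) = 239030.00 mm³
ΣAy_c = (1760.00)(110.00) + (2090.00)(11.00) + (2090.00)(209.00) = 653400.00 mm³
x_c = 239030.00 / 5940.00 = 40.24 mm
y_c = 653400.00 / 5940.00 = 110.00 mm

x_c = 40.24 mm, y_c = 110.00 mm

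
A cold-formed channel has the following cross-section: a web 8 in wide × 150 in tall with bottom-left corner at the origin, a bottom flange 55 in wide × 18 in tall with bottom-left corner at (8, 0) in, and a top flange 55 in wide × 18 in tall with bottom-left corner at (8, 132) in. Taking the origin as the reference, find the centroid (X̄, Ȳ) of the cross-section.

X̄ = 23.61 in, Ȳ = 75.00 in

web: A = 8 × 150 = 1200.00, centroid at (4.00, 75.00).
bottom flange: A = 55 × 18 = 990.00, centroid at (35.50, 9.00).
top flange: A = 55 × 18 = 990.00, centroid at (35.50, 141.00).
ΣA = 3180.00 in²
ΣAX̄ = (1200.00)(4.00) + (990.00)(35.50) + (990.00)(35.50) = 75090.00 in³
ΣAȲ = (1200.00)(75.00) + (990.00)(9.00) + (990.00)(141.00) = 238500.00 in³
X̄ = 75090.00 / 3180.00 = 23.61 in
Ȳ = 238500.00 / 3180.00 = 75.00 in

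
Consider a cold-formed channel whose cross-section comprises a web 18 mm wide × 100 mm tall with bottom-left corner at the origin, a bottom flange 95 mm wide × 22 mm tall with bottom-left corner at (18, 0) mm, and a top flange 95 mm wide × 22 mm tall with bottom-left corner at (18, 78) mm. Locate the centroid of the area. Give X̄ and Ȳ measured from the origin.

Part | A | x̄ᵢ | ȳᵢ | A·x̄ᵢ | A·ȳᵢ
web | 1800.00 | 9.00 | 50.00 | 16200.00 | 90000.00
bottom flange | 2090.00 | 65.50 | 11.00 | 136895.00 | 22990.00
top flange | 2090.00 | 65.50 | 89.00 | 136895.00 | 186010.00
Σ | 5980.00 |  |  | 289990.00 | 299000.00
X̄ = 289990.00 / 5980.00 = 48.49 mm
Ȳ = 299000.00 / 5980.00 = 50.00 mm

X̄ = 48.49 mm, Ȳ = 50.00 mm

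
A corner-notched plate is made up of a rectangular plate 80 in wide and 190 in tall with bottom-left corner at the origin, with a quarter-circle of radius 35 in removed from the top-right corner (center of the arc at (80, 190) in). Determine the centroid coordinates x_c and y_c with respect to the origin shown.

plate: A = 80 × 190 = 15200.00, centroid at (40.00, 95.00).
removed quarter-circle: A = −¼π·35² = -962.11, centroid at (65.15, 175.15).
ΣA = 14237.89 in²
ΣAx_c = (15200.00)(40.00) + (-962.11)(65.15) = 545322.65 in³
ΣAy_c = (15200.00)(95.00) + (-962.11)(175.15) = 1275490.24 in³
x_c = 545322.65 / 14237.89 = 38.30 in
y_c = 1275490.24 / 14237.89 = 89.58 in

x_c = 38.30 in, y_c = 89.58 in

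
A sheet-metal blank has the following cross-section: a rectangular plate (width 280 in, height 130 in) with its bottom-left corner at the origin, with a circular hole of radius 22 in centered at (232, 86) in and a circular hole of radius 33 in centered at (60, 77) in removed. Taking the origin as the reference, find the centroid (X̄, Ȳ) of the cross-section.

X̄ = 144.25 in, Ȳ = 62.68 in

plate: A = 280 × 130 = 36400.00, centroid at (140.00, 65.00).
hole 1: A = −π·22² = -1520.53, centroid at (232.00, 86.00).
hole 2: A = −π·33² = -3421.19, centroid at (60.00, 77.00).
ΣA = 31458.27 in², ΣAX̄ = 4537965.18 in³, ΣAȲ = 1971802.38 in³.
X̄ = 4537965.18/31458.27 = 144.25 in; Ȳ = 1971802.38/31458.27 = 62.68 in.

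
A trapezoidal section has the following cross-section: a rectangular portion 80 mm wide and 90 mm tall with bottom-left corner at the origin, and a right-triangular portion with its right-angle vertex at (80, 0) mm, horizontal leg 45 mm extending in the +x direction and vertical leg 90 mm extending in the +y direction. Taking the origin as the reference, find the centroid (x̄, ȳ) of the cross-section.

x̄ = 52.07 mm, ȳ = 41.71 mm

rectangular portion: A = 80 × 90 = 7200.00, centroid at (40.00, 45.00).
triangular portion: A = ½·45·90 = 2025.00, centroid at (95.00, 30.00).
ΣA = 9225.00 mm², ΣAx̄ = 480375.00 mm³, ΣAȳ = 384750.00 mm³.
x̄ = 480375.00/9225.00 = 52.07 mm; ȳ = 384750.00/9225.00 = 41.71 mm.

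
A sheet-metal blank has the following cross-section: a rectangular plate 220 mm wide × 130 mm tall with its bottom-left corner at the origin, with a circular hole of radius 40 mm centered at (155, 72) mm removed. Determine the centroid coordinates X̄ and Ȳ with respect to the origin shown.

Part | A | x̄ᵢ | ȳᵢ | A·x̄ᵢ | A·ȳᵢ
plate | 28600.00 | 110.00 | 65.00 | 3146000.00 | 1859000.00
hole | -5026.55 | 155.00 | 72.00 | -779114.98 | -361911.47
Σ | 23573.45 |  |  | 2366885.02 | 1497088.53
X̄ = 2366885.02 / 23573.45 = 100.40 mm
Ȳ = 1497088.53 / 23573.45 = 63.51 mm

X̄ = 100.40 mm, Ȳ = 63.51 mm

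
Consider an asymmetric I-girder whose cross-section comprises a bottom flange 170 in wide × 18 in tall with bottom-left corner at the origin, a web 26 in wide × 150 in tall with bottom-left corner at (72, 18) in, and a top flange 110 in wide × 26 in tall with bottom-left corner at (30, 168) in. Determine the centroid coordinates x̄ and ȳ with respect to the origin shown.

Part | A | x̄ᵢ | ȳᵢ | A·x̄ᵢ | A·ȳᵢ
bottom flange | 3060.00 | 85.00 | 9.00 | 260100.00 | 27540.00
web | 3900.00 | 85.00 | 93.00 | 331500.00 | 362700.00
top flange | 2860.00 | 85.00 | 181.00 | 243100.00 | 517660.00
Σ | 9820.00 |  |  | 834700.00 | 907900.00
x̄ = 834700.00 / 9820.00 = 85.00 in
ȳ = 907900.00 / 9820.00 = 92.45 in

x̄ = 85.00 in, ȳ = 92.45 in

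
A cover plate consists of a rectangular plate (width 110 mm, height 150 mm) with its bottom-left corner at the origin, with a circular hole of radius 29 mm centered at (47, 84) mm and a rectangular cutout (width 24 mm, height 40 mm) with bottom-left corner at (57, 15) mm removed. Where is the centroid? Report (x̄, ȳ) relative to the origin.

plate: A = 110 × 150 = 16500.00, centroid at (55.00, 75.00).
hole 1: A = −π·29² = -2642.08, centroid at (47.00, 84.00).
hole 2: A = −(24 × 40) = -960.00, centroid at (69.00, 35.00).
ΣA = 12897.92 mm²
ΣAx̄ = (16500.00)(55.00) + (-2642.08)(47.00) + (-960.00)(69.00) = 717082.27 mm³
ΣAȳ = (16500.00)(75.00) + (-2642.08)(84.00) + (-960.00)(35.00) = 981965.33 mm³
x̄ = 717082.27 / 12897.92 = 55.60 mm
ȳ = 981965.33 / 12897.92 = 76.13 mm

x̄ = 55.60 mm, ȳ = 76.13 mm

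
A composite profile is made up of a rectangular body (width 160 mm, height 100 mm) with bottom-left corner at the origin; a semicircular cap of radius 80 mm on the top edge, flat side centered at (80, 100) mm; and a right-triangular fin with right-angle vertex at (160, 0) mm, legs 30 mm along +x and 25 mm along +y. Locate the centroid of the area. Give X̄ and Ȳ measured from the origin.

X̄ = 81.28 mm, Ȳ = 81.34 mm

rectangular body: A = 160 × 100 = 16000.00, centroid at (80.00, 50.00).
semicircular top: A = ½π·80² = 10053.10, centroid at (80.00, 133.95).
triangular fin: A = ½·30·25 = 375.00, centroid at (170.00, 8.33).
ΣA = 26428.10 mm², ΣAX̄ = 2147997.72 mm³, ΣAȲ = 2149767.98 mm³.
X̄ = 2147997.72/26428.10 = 81.28 mm; Ȳ = 2149767.98/26428.10 = 81.34 mm.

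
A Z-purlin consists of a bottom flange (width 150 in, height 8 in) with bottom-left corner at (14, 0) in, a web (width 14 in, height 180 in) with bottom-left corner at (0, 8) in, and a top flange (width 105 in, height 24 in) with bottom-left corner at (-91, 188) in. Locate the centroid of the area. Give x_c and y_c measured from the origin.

x_c = 4.39 in, y_c = 121.12 in

Part | A | x̄ᵢ | ȳᵢ | A·x̄ᵢ | A·ȳᵢ
bottom flange | 1200.00 | 89.00 | 4.00 | 106800.00 | 4800.00
web | 2520.00 | 7.00 | 98.00 | 17640.00 | 246960.00
top flange | 2520.00 | -38.50 | 200.00 | -97020.00 | 504000.00
Σ | 6240.00 |  |  | 27420.00 | 755760.00
x_c = 27420.00 / 6240.00 = 4.39 in
y_c = 755760.00 / 6240.00 = 121.12 in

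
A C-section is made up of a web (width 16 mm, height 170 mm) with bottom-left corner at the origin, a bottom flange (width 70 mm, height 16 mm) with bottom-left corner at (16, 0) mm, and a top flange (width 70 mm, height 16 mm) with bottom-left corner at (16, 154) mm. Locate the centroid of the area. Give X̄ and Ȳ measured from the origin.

X̄ = 27.42 mm, Ȳ = 85.00 mm

web: A = 16 × 170 = 2720.00, centroid at (8.00, 85.00).
bottom flange: A = 70 × 16 = 1120.00, centroid at (51.00, 8.00).
top flange: A = 70 × 16 = 1120.00, centroid at (51.00, 162.00).
ΣA = 4960.00 mm², ΣAX̄ = 136000.00 mm³, ΣAȲ = 421600.00 mm³.
X̄ = 136000.00/4960.00 = 27.42 mm; Ȳ = 421600.00/4960.00 = 85.00 mm.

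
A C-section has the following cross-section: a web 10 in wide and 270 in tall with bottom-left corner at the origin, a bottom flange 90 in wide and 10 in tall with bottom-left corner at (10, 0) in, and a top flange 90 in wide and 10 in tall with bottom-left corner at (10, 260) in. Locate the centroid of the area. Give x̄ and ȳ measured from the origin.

x̄ = 25.00 in, ȳ = 135.00 in

web: A = 10 × 270 = 2700.00, centroid at (5.00, 135.00).
bottom flange: A = 90 × 10 = 900.00, centroid at (55.00, 5.00).
top flange: A = 90 × 10 = 900.00, centroid at (55.00, 265.00).
ΣA = 4500.00 in², ΣAx̄ = 112500.00 in³, ΣAȳ = 607500.00 in³.
x̄ = 112500.00/4500.00 = 25.00 in; ȳ = 607500.00/4500.00 = 135.00 in.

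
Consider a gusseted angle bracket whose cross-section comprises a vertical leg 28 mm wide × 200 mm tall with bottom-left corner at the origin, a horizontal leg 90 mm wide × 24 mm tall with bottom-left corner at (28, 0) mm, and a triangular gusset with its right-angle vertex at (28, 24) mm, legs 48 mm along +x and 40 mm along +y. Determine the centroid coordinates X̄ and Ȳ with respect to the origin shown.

X̄ = 31.92 mm, Ȳ = 71.30 mm

vertical leg: A = 28 × 200 = 5600.00, centroid at (14.00, 100.00).
horizontal leg: A = 90 × 24 = 2160.00, centroid at (73.00, 12.00).
gusset: A = ½·48·40 = 960.00, centroid at (44.00, 37.33).
ΣA = 8720.00 mm², ΣAX̄ = 278320.00 mm³, ΣAȲ = 621760.00 mm³.
X̄ = 278320.00/8720.00 = 31.92 mm; Ȳ = 621760.00/8720.00 = 71.30 mm.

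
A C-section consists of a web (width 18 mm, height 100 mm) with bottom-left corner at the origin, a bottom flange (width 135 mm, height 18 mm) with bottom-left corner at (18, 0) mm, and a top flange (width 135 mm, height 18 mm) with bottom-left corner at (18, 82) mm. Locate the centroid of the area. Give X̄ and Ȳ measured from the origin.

X̄ = 64.82 mm, Ȳ = 50.00 mm

web: A = 18 × 100 = 1800.00, centroid at (9.00, 50.00).
bottom flange: A = 135 × 18 = 2430.00, centroid at (85.50, 9.00).
top flange: A = 135 × 18 = 2430.00, centroid at (85.50, 91.00).
ΣA = 6660.00 mm², ΣAX̄ = 431730.00 mm³, ΣAȲ = 333000.00 mm³.
X̄ = 431730.00/6660.00 = 64.82 mm; Ȳ = 333000.00/6660.00 = 50.00 mm.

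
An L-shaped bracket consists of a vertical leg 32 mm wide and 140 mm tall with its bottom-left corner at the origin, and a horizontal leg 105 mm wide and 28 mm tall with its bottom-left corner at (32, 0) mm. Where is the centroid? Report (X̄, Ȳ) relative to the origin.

X̄ = 43.14 mm, Ȳ = 47.81 mm

vertical leg: A = 32 × 140 = 4480.00, centroid at (16.00, 70.00).
horizontal leg: A = 105 × 28 = 2940.00, centroid at (84.50, 14.00).
ΣA = 7420.00 mm²
ΣAX̄ = (4480.00)(16.00) + (2940.00)(84.50) = 320110.00 mm³
ΣAȲ = (4480.00)(70.00) + (2940.00)(14.00) = 354760.00 mm³
X̄ = 320110.00 / 7420.00 = 43.14 mm
Ȳ = 354760.00 / 7420.00 = 47.81 mm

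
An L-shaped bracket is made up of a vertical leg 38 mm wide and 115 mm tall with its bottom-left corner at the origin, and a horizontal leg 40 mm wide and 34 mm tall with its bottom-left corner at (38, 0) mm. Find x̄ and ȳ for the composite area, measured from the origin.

vertical leg: A = 38 × 115 = 4370.00, centroid at (19.00, 57.50).
horizontal leg: A = 40 × 34 = 1360.00, centroid at (58.00, 17.00).
ΣA = 5730.00 mm², ΣAx̄ = 161910.00 mm³, ΣAȳ = 274395.00 mm³.
x̄ = 161910.00/5730.00 = 28.26 mm; ȳ = 274395.00/5730.00 = 47.89 mm.

x̄ = 28.26 mm, ȳ = 47.89 mm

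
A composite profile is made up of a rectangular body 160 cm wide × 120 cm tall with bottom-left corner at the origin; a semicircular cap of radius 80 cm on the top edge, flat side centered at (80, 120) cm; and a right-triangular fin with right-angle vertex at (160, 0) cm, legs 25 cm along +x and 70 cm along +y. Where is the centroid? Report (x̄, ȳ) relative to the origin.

x̄ = 82.57 cm, ȳ = 90.29 cm

rectangular body: A = 160 × 120 = 19200.00, centroid at (80.00, 60.00).
semicircular top: A = ½π·80² = 10053.10, centroid at (80.00, 153.95).
triangular fin: A = ½·25·70 = 875.00, centroid at (168.33, 23.33).
ΣA = 30128.10 cm², ΣAx̄ = 2487539.39 cm³, ΣAȳ = 2720121.58 cm³.
x̄ = 2487539.39/30128.10 = 82.57 cm; ȳ = 2720121.58/30128.10 = 90.29 cm.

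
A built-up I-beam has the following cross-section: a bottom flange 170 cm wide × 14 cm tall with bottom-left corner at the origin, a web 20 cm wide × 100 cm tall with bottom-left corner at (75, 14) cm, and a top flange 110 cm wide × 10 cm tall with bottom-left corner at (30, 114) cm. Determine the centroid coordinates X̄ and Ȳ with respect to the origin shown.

X̄ = 85.00 cm, Ȳ = 50.28 cm

bottom flange: A = 170 × 14 = 2380.00, centroid at (85.00, 7.00).
web: A = 20 × 100 = 2000.00, centroid at (85.00, 64.00).
top flange: A = 110 × 10 = 1100.00, centroid at (85.00, 119.00).
ΣA = 5480.00 cm², ΣAX̄ = 465800.00 cm³, ΣAȲ = 275560.00 cm³.
X̄ = 465800.00/5480.00 = 85.00 cm; Ȳ = 275560.00/5480.00 = 50.28 cm.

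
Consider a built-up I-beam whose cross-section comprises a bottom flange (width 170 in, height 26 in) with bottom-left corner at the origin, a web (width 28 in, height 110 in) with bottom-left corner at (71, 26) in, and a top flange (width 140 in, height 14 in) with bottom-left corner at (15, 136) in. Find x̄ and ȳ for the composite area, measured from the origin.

x̄ = 85.00 in, ȳ = 62.07 in

Part | A | x̄ᵢ | ȳᵢ | A·x̄ᵢ | A·ȳᵢ
bottom flange | 4420.00 | 85.00 | 13.00 | 375700.00 | 57460.00
web | 3080.00 | 85.00 | 81.00 | 261800.00 | 249480.00
top flange | 1960.00 | 85.00 | 143.00 | 166600.00 | 280280.00
Σ | 9460.00 |  |  | 804100.00 | 587220.00
x̄ = 804100.00 / 9460.00 = 85.00 in
ȳ = 587220.00 / 9460.00 = 62.07 in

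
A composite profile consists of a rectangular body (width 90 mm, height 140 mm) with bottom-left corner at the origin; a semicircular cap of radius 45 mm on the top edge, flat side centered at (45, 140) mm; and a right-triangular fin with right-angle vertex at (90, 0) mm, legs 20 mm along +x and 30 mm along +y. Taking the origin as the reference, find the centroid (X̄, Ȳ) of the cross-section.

Part | A | x̄ᵢ | ȳᵢ | A·x̄ᵢ | A·ȳᵢ
rectangular body | 12600.00 | 45.00 | 70.00 | 567000.00 | 882000.00
semicircular top | 3180.86 | 45.00 | 159.10 | 143138.82 | 506070.76
triangular fin | 300.00 | 96.67 | 10.00 | 29000.00 | 3000.00
Σ | 16080.86 |  |  | 739138.82 | 1391070.76
X̄ = 739138.82 / 16080.86 = 45.96 mm
Ȳ = 1391070.76 / 16080.86 = 86.50 mm

X̄ = 45.96 mm, Ȳ = 86.50 mm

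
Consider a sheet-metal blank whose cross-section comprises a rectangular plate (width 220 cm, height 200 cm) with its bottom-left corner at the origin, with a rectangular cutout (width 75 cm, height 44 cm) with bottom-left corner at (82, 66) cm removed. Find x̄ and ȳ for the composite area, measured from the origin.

plate: A = 220 × 200 = 44000.00, centroid at (110.00, 100.00).
hole: A = −(75 × 44) = -3300.00, centroid at (119.50, 88.00).
ΣA = 40700.00 cm²
ΣAx̄ = (44000.00)(110.00) + (-3300.00)(119.50) = 4445650.00 cm³
ΣAȳ = (44000.00)(100.00) + (-3300.00)(88.00) = 4109600.00 cm³
x̄ = 4445650.00 / 40700.00 = 109.23 cm
ȳ = 4109600.00 / 40700.00 = 100.97 cm

x̄ = 109.23 cm, ȳ = 100.97 cm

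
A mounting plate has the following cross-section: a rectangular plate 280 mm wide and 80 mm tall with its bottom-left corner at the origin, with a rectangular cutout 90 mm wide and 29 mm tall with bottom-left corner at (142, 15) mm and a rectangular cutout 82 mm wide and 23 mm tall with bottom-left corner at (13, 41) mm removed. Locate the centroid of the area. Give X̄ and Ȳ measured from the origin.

X̄ = 142.21 mm, Ȳ = 40.21 mm

Part | A | x̄ᵢ | ȳᵢ | A·x̄ᵢ | A·ȳᵢ
plate | 22400.00 | 140.00 | 40.00 | 3136000.00 | 896000.00
hole 1 | -2610.00 | 187.00 | 29.50 | -488070.00 | -76995.00
hole 2 | -1886.00 | 54.00 | 52.50 | -101844.00 | -99015.00
Σ | 17904.00 |  |  | 2546086.00 | 719990.00
X̄ = 2546086.00 / 17904.00 = 142.21 mm
Ȳ = 719990.00 / 17904.00 = 40.21 mm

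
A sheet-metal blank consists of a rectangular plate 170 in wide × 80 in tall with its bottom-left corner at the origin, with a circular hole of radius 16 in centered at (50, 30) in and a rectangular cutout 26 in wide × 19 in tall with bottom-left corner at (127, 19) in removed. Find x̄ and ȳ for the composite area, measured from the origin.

plate: A = 170 × 80 = 13600.00, centroid at (85.00, 40.00).
hole 1: A = −π·16² = -804.25, centroid at (50.00, 30.00).
hole 2: A = −(26 × 19) = -494.00, centroid at (140.00, 28.50).
ΣA = 12301.75 in²
ΣAx̄ = (13600.00)(85.00) + (-804.25)(50.00) + (-494.00)(140.00) = 1046627.61 in³
ΣAȳ = (13600.00)(40.00) + (-804.25)(30.00) + (-494.00)(28.50) = 505793.57 in³
x̄ = 1046627.61 / 12301.75 = 85.08 in
ȳ = 505793.57 / 12301.75 = 41.12 in

x̄ = 85.08 in, ȳ = 41.12 in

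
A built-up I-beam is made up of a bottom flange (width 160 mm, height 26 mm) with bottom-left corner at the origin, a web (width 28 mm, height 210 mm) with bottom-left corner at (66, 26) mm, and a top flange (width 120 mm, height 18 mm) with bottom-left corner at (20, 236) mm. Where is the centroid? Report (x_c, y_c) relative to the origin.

x_c = 80.00 mm, y_c = 110.95 mm

Part | A | x̄ᵢ | ȳᵢ | A·x̄ᵢ | A·ȳᵢ
bottom flange | 4160.00 | 80.00 | 13.00 | 332800.00 | 54080.00
web | 5880.00 | 80.00 | 131.00 | 470400.00 | 770280.00
top flange | 2160.00 | 80.00 | 245.00 | 172800.00 | 529200.00
Σ | 12200.00 |  |  | 976000.00 | 1353560.00
x_c = 976000.00 / 12200.00 = 80.00 mm
y_c = 1353560.00 / 12200.00 = 110.95 mm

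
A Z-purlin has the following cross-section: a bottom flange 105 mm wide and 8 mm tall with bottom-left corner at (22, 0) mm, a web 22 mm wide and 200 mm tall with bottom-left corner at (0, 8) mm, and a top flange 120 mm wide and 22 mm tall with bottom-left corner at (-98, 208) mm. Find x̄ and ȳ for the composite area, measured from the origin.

Part | A | x̄ᵢ | ȳᵢ | A·x̄ᵢ | A·ȳᵢ
bottom flange | 840.00 | 74.50 | 4.00 | 62580.00 | 3360.00
web | 4400.00 | 11.00 | 108.00 | 48400.00 | 475200.00
top flange | 2640.00 | -38.00 | 219.00 | -100320.00 | 578160.00
Σ | 7880.00 |  |  | 10660.00 | 1056720.00
x̄ = 10660.00 / 7880.00 = 1.35 mm
ȳ = 1056720.00 / 7880.00 = 134.10 mm

x̄ = 1.35 mm, ȳ = 134.10 mm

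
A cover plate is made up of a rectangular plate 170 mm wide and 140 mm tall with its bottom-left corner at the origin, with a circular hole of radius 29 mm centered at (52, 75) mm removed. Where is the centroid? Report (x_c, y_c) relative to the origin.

x_c = 89.12 mm, y_c = 69.38 mm

Part | A | x̄ᵢ | ȳᵢ | A·x̄ᵢ | A·ȳᵢ
plate | 23800.00 | 85.00 | 70.00 | 2023000.00 | 1666000.00
hole | -2642.08 | 52.00 | 75.00 | -137388.13 | -198155.96
Σ | 21157.92 |  |  | 1885611.87 | 1467844.04
x_c = 1885611.87 / 21157.92 = 89.12 mm
y_c = 1467844.04 / 21157.92 = 69.38 mm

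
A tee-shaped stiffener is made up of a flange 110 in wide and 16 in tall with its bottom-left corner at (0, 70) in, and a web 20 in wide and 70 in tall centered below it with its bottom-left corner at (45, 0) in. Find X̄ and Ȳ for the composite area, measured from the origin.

X̄ = 55.00 in, Ȳ = 58.95 in

web: A = 20 × 70 = 1400.00, centroid at (55.00, 35.00).
flange: A = 110 × 16 = 1760.00, centroid at (55.00, 78.00).
ΣA = 3160.00 in², ΣAX̄ = 173800.00 in³, ΣAȲ = 186280.00 in³.
X̄ = 173800.00/3160.00 = 55.00 in; Ȳ = 186280.00/3160.00 = 58.95 in.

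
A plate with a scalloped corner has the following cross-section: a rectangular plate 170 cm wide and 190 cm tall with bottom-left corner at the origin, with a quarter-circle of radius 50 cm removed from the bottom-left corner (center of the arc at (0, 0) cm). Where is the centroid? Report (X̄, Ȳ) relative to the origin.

plate: A = 170 × 190 = 32300.00, centroid at (85.00, 95.00).
removed quarter-circle: A = −¼π·50² = -1963.50, centroid at (21.22, 21.22).
ΣA = 30336.50 cm²
ΣAX̄ = (32300.00)(85.00) + (-1963.50)(21.22) = 2703833.33 cm³
ΣAȲ = (32300.00)(95.00) + (-1963.50)(21.22) = 3026833.33 cm³
X̄ = 2703833.33 / 30336.50 = 89.13 cm
Ȳ = 3026833.33 / 30336.50 = 99.78 cm

X̄ = 89.13 cm, Ȳ = 99.78 cm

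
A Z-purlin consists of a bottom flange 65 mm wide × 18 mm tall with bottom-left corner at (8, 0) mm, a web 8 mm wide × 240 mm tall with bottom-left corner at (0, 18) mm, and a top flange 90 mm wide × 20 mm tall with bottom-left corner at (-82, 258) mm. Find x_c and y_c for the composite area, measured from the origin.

bottom flange: A = 65 × 18 = 1170.00, centroid at (40.50, 9.00).
web: A = 8 × 240 = 1920.00, centroid at (4.00, 138.00).
top flange: A = 90 × 20 = 1800.00, centroid at (-37.00, 268.00).
ΣA = 4890.00 mm², ΣAx_c = -11535.00 mm³, ΣAy_c = 757890.00 mm³.
x_c = -11535.00/4890.00 = -2.36 mm; y_c = 757890.00/4890.00 = 154.99 mm.

x_c = -2.36 mm, y_c = 154.99 mm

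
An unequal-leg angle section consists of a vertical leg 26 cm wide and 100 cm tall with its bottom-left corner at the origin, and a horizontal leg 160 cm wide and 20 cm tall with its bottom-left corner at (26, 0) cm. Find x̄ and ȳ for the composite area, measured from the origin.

vertical leg: A = 26 × 100 = 2600.00, centroid at (13.00, 50.00).
horizontal leg: A = 160 × 20 = 3200.00, centroid at (106.00, 10.00).
ΣA = 5800.00 cm², ΣAx̄ = 373000.00 cm³, ΣAȳ = 162000.00 cm³.
x̄ = 373000.00/5800.00 = 64.31 cm; ȳ = 162000.00/5800.00 = 27.93 cm.

x̄ = 64.31 cm, ȳ = 27.93 cm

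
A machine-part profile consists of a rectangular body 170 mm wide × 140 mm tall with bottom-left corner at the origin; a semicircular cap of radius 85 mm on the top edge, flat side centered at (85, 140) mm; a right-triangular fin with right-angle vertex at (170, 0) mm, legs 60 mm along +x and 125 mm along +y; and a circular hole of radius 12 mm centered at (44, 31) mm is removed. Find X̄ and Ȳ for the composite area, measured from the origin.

rectangular body: A = 170 × 140 = 23800.00, centroid at (85.00, 70.00).
semicircular top: A = ½π·85² = 11349.00, centroid at (85.00, 176.08).
triangular fin: A = ½·60·125 = 3750.00, centroid at (190.00, 41.67).
hole: A = −π·12² = -452.39, centroid at (44.00, 31.00).
ΣA = 38446.61 mm², ΣAX̄ = 3680260.16 mm³, ΣAȲ = 3806503.08 mm³.
X̄ = 3680260.16/38446.61 = 95.72 mm; Ȳ = 3806503.08/38446.61 = 99.01 mm.

X̄ = 95.72 mm, Ȳ = 99.01 mm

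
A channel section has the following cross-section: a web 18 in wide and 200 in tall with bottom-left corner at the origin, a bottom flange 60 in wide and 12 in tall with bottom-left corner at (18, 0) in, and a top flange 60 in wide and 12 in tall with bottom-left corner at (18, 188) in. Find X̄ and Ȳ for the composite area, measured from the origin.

X̄ = 20.14 in, Ȳ = 100.00 in

web: A = 18 × 200 = 3600.00, centroid at (9.00, 100.00).
bottom flange: A = 60 × 12 = 720.00, centroid at (48.00, 6.00).
top flange: A = 60 × 12 = 720.00, centroid at (48.00, 194.00).
ΣA = 5040.00 in²
ΣAX̄ = (3600.00)(9.00) + (720.00)(48.00) + (720.00)(48.00) = 101520.00 in³
ΣAȲ = (3600.00)(100.00) + (720.00)(6.00) + (720.00)(194.00) = 504000.00 in³
X̄ = 101520.00 / 5040.00 = 20.14 in
Ȳ = 504000.00 / 5040.00 = 100.00 in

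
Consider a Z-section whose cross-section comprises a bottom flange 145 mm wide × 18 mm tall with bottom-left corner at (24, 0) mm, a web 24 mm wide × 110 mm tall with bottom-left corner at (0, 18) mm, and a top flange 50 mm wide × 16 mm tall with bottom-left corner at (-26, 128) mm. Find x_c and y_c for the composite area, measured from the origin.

bottom flange: A = 145 × 18 = 2610.00, centroid at (96.50, 9.00).
web: A = 24 × 110 = 2640.00, centroid at (12.00, 73.00).
top flange: A = 50 × 16 = 800.00, centroid at (-1.00, 136.00).
ΣA = 6050.00 mm², ΣAx_c = 282745.00 mm³, ΣAy_c = 325010.00 mm³.
x_c = 282745.00/6050.00 = 46.73 mm; y_c = 325010.00/6050.00 = 53.72 mm.

x_c = 46.73 mm, y_c = 53.72 mm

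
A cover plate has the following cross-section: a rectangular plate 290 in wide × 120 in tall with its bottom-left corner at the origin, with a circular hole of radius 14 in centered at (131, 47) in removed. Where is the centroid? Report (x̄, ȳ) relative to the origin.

plate: A = 290 × 120 = 34800.00, centroid at (145.00, 60.00).
hole: A = −π·14² = -615.75, centroid at (131.00, 47.00).
ΣA = 34184.25 in², ΣAx̄ = 4965336.47 in³, ΣAȳ = 2059059.65 in³.
x̄ = 4965336.47/34184.25 = 145.25 in; ȳ = 2059059.65/34184.25 = 60.23 in.

x̄ = 145.25 in, ȳ = 60.23 in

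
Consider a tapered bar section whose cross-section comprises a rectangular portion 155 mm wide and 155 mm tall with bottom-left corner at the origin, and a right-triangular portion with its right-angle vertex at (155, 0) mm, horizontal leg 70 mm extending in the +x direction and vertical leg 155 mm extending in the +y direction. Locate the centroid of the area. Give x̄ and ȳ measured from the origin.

rectangular portion: A = 155 × 155 = 24025.00, centroid at (77.50, 77.50).
triangular portion: A = ½·70·155 = 5425.00, centroid at (178.33, 51.67).
ΣA = 29450.00 mm², ΣAx̄ = 2829395.83 mm³, ΣAȳ = 2142229.17 mm³.
x̄ = 2829395.83/29450.00 = 96.07 mm; ȳ = 2142229.17/29450.00 = 72.74 mm.

x̄ = 96.07 mm, ȳ = 72.74 mm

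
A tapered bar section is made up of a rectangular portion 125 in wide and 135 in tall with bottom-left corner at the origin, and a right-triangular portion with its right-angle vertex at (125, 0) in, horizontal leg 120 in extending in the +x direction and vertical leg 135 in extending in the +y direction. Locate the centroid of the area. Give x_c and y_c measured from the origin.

x_c = 95.74 in, y_c = 60.20 in

rectangular portion: A = 125 × 135 = 16875.00, centroid at (62.50, 67.50).
triangular portion: A = ½·120·135 = 8100.00, centroid at (165.00, 45.00).
ΣA = 24975.00 in²
ΣAx_c = (16875.00)(62.50) + (8100.00)(165.00) = 2391187.50 in³
ΣAy_c = (16875.00)(67.50) + (8100.00)(45.00) = 1503562.50 in³
x_c = 2391187.50 / 24975.00 = 95.74 in
y_c = 1503562.50 / 24975.00 = 60.20 in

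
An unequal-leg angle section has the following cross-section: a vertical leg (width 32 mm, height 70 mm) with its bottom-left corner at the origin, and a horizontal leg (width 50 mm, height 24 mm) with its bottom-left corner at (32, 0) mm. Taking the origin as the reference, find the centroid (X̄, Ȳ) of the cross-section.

X̄ = 30.30 mm, Ȳ = 26.98 mm

Part | A | x̄ᵢ | ȳᵢ | A·x̄ᵢ | A·ȳᵢ
vertical leg | 2240.00 | 16.00 | 35.00 | 35840.00 | 78400.00
horizontal leg | 1200.00 | 57.00 | 12.00 | 68400.00 | 14400.00
Σ | 3440.00 |  |  | 104240.00 | 92800.00
X̄ = 104240.00 / 3440.00 = 30.30 mm
Ȳ = 92800.00 / 3440.00 = 26.98 mm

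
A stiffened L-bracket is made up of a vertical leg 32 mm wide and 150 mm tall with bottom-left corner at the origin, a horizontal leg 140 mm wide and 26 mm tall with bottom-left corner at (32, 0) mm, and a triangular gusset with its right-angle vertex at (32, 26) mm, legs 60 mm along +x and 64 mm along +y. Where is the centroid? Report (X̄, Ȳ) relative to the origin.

Part | A | x̄ᵢ | ȳᵢ | A·x̄ᵢ | A·ȳᵢ
vertical leg | 4800.00 | 16.00 | 75.00 | 76800.00 | 360000.00
horizontal leg | 3640.00 | 102.00 | 13.00 | 371280.00 | 47320.00
gusset | 1920.00 | 52.00 | 47.33 | 99840.00 | 90880.00
Σ | 10360.00 |  |  | 547920.00 | 498200.00
X̄ = 547920.00 / 10360.00 = 52.89 mm
Ȳ = 498200.00 / 10360.00 = 48.09 mm

X̄ = 52.89 mm, Ȳ = 48.09 mm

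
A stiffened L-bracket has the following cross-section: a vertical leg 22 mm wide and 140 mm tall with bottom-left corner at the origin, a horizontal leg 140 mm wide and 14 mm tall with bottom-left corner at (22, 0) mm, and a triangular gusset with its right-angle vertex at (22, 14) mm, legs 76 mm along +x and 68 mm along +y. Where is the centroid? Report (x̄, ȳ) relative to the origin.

x̄ = 44.14 mm, ȳ = 42.51 mm

vertical leg: A = 22 × 140 = 3080.00, centroid at (11.00, 70.00).
horizontal leg: A = 140 × 14 = 1960.00, centroid at (92.00, 7.00).
gusset: A = ½·76·68 = 2584.00, centroid at (47.33, 36.67).
ΣA = 7624.00 mm²
ΣAx̄ = (3080.00)(11.00) + (1960.00)(92.00) + (2584.00)(47.33) = 336509.33 mm³
ΣAȳ = (3080.00)(70.00) + (1960.00)(7.00) + (2584.00)(36.67) = 324066.67 mm³
x̄ = 336509.33 / 7624.00 = 44.14 mm
ȳ = 324066.67 / 7624.00 = 42.51 mm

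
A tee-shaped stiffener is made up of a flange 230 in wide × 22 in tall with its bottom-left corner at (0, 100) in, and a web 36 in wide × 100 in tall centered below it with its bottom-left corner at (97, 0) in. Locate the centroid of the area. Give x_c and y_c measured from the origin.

web: A = 36 × 100 = 3600.00, centroid at (115.00, 50.00).
flange: A = 230 × 22 = 5060.00, centroid at (115.00, 111.00).
ΣA = 8660.00 in²
ΣAx_c = (3600.00)(115.00) + (5060.00)(115.00) = 995900.00 in³
ΣAy_c = (3600.00)(50.00) + (5060.00)(111.00) = 741660.00 in³
x_c = 995900.00 / 8660.00 = 115.00 in
y_c = 741660.00 / 8660.00 = 85.64 in

x_c = 115.00 in, y_c = 85.64 in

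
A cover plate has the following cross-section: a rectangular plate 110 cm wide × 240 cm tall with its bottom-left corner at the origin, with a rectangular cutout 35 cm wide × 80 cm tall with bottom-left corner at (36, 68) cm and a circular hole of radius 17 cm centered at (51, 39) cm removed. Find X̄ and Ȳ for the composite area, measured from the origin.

X̄ = 55.35 cm, Ȳ = 124.72 cm

plate: A = 110 × 240 = 26400.00, centroid at (55.00, 120.00).
hole 1: A = −(35 × 80) = -2800.00, centroid at (53.50, 108.00).
hole 2: A = −π·17² = -907.92, centroid at (51.00, 39.00).
ΣA = 22692.08 cm², ΣAX̄ = 1255896.07 cm³, ΣAȲ = 2830191.11 cm³.
X̄ = 1255896.07/22692.08 = 55.35 cm; Ȳ = 2830191.11/22692.08 = 124.72 cm.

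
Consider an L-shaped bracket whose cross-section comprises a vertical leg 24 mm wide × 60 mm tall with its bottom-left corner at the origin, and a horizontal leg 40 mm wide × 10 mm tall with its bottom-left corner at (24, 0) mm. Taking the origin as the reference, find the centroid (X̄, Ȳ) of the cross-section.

Part | A | x̄ᵢ | ȳᵢ | A·x̄ᵢ | A·ȳᵢ
vertical leg | 1440.00 | 12.00 | 30.00 | 17280.00 | 43200.00
horizontal leg | 400.00 | 44.00 | 5.00 | 17600.00 | 2000.00
Σ | 1840.00 |  |  | 34880.00 | 45200.00
X̄ = 34880.00 / 1840.00 = 18.96 mm
Ȳ = 45200.00 / 1840.00 = 24.57 mm

X̄ = 18.96 mm, Ȳ = 24.57 mm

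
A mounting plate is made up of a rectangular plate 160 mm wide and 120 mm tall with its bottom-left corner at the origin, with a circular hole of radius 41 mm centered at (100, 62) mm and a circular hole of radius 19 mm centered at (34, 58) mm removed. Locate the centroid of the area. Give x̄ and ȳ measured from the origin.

x̄ = 75.82 mm, ȳ = 59.35 mm

plate: A = 160 × 120 = 19200.00, centroid at (80.00, 60.00).
hole 1: A = −π·41² = -5281.02, centroid at (100.00, 62.00).
hole 2: A = −π·19² = -1134.11, centroid at (34.00, 58.00).
ΣA = 12784.87 mm², ΣAx̄ = 969338.37 mm³, ΣAȳ = 758798.26 mm³.
x̄ = 969338.37/12784.87 = 75.82 mm; ȳ = 758798.26/12784.87 = 59.35 mm.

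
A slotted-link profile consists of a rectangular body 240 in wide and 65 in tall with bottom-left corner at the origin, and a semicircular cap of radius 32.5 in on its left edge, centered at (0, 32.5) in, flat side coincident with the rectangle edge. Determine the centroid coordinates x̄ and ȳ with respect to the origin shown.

x̄ = 107.14 in, ȳ = 32.50 in

rectangular body: A = 240 × 65 = 15600.00, centroid at (120.00, 32.50).
semicircular end: A = ½π·32.5² = 1659.15, centroid at (-13.79, 32.50).
ΣA = 17259.15 in²
ΣAx̄ = (15600.00)(120.00) + (1659.15)(-13.79) = 1849114.58 in³
ΣAȳ = (15600.00)(32.50) + (1659.15)(32.50) = 560922.49 in³
x̄ = 1849114.58 / 17259.15 = 107.14 in
ȳ = 560922.49 / 17259.15 = 32.50 in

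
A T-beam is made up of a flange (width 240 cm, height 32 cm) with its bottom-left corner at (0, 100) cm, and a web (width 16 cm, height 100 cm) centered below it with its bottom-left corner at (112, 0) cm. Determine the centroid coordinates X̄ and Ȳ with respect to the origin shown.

web: A = 16 × 100 = 1600.00, centroid at (120.00, 50.00).
flange: A = 240 × 32 = 7680.00, centroid at (120.00, 116.00).
ΣA = 9280.00 cm², ΣAX̄ = 1113600.00 cm³, ΣAȲ = 970880.00 cm³.
X̄ = 1113600.00/9280.00 = 120.00 cm; Ȳ = 970880.00/9280.00 = 104.62 cm.

X̄ = 120.00 cm, Ȳ = 104.62 cm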